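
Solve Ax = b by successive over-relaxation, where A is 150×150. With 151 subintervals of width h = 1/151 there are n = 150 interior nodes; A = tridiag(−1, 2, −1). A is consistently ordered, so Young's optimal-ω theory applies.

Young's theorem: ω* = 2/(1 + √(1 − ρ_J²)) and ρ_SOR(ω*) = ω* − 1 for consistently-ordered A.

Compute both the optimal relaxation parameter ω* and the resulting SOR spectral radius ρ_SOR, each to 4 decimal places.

ω* = 1.9592, ρ_SOR = 0.9592

½·tridiag(1,0,1) at n=150: λ_k = cos(kπ/151); max |λ| at k=1 ⇒ ρ_J = cos(π/151) ≈ 0.9998.
√(1−ρ_J²) = |sin(π/151)| = 0.02080
So ω* = 2/1.02080 = 1.9592 (Young).
Hence ρ(B_{ω*}) = 1.9592 − 1 = 0.9592.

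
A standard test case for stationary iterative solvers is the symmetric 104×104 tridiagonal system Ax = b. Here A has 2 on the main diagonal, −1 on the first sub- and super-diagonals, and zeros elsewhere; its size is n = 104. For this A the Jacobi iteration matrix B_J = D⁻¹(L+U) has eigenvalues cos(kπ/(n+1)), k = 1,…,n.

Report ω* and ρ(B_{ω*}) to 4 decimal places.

ω* = 1.9419, ρ_SOR = 0.9419

With n=104, ρ(Jacobi) = cos(π/105) = 0.9996.
√(1 − cos²(π/105)) = sin(π/105) ≈ 0.02992.
Then 2/(1+√(1−ρ_J²)) = 2/(1+0.02992); ω* = 2/1.02992 = 1.9419.
ρ(B_{ω*}) = ω*−1 = 0.9419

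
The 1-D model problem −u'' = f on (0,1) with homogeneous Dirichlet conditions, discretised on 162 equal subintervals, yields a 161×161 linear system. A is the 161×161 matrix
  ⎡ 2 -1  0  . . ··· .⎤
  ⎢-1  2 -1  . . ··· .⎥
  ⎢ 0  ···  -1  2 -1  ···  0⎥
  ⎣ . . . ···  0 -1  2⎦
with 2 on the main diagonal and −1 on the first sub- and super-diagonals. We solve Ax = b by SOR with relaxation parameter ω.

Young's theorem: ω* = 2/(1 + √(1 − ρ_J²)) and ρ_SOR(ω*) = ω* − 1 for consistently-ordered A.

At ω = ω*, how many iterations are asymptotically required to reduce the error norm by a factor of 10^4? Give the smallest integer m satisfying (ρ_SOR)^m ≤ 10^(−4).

m = 238

[ρ_J] n=161: ρ(B_J) = cos(π/(n+1)) = cos(π/162) = 0.9998120.
√(1−ρ_J²) = |sin(π/162)| = 0.0193913
Then 2/(1+√(1−ρ_J²)) = 2/(1+0.0193913); ω* = 2/1.0193913 = 1.9619551.
Hence ρ(B_{ω*}) = 1.9619551 − 1 = 0.9619551.
ρ_SOR^m ≤ 10^(−4) ⇔ m ≥ 4·ln10/(−ln 0.9619551) = 9.21034/0.0387875 = 237.456; m = ⌈237.456⌉ = 238.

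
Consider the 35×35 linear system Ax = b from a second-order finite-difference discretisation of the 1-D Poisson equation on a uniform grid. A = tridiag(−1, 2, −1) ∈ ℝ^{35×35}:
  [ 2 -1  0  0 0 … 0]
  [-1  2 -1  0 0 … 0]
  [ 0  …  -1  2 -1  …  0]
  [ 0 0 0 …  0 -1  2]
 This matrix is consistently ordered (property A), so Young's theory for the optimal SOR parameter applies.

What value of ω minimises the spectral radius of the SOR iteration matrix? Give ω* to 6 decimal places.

ρ_J = max_k |cos(kπ/36)| = cos(π/36) = 0.996195
√(1−ρ_J²) simplifies to sin(π/36) = 0.0871557.
ω* = 2 / (1 + 0.0871557) = 2 / 1.0871557 ≈ 1.839663.
Hence ρ(B_{ω*}) = 1.839663 − 1 = 0.839663.

ω* = 1.839663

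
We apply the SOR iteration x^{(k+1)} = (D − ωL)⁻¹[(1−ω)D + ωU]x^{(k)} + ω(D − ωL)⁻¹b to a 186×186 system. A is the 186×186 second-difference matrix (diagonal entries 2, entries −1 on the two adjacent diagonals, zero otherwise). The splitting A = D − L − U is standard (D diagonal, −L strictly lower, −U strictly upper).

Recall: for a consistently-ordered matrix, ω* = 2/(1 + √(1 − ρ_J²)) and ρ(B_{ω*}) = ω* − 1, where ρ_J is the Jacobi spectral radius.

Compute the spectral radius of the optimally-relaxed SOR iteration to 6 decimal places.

ρ_SOR = 0.966957

spectrum of D⁻¹(L+U) = {cos(kπ/187) : 1≤k≤186}; ρ_J = cos(π/187) = 0.999859.
root = sin(π/187) = 0.0167992  (since 1−cos² = sin²).
ω* = 2/(1 + 0.0167992) = 2/1.0167992 = 1.966957.
and ρ(B_{ω*}) = 1.966957 − 1 = 0.966957.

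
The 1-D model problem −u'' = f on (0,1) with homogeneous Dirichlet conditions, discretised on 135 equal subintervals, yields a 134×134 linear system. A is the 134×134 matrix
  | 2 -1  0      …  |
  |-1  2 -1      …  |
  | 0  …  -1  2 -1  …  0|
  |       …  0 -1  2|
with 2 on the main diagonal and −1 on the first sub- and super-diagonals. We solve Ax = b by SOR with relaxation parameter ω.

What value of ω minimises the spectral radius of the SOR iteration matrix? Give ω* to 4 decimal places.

ω* = 1.9545

spectrum of D⁻¹(L+U) = {cos(kπ/135) : 1≤k≤134}; ρ_J = cos(π/135) = 0.9997.
1 − cos²(π/135) = sin²(π/135) ⇒ √(1−ρ_J²) = sin(π/135) = 0.02327.
ω* = 2/(1 + 0.02327) = 2/1.02327 = 1.9545.
ρ_SOR = ω* − 1 = 1.9545 − 1 = 0.9545.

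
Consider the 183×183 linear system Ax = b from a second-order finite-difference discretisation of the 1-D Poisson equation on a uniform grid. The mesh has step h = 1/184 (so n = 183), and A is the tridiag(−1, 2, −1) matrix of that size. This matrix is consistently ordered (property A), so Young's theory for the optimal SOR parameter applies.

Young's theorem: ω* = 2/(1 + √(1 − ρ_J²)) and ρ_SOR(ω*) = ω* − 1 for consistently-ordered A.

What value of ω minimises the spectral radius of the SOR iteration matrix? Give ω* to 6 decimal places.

½·tridiag(1,0,1) at n=183: λ_k = cos(kπ/184); max |λ| at k=1 ⇒ ρ_J = cos(π/184) ≈ 0.999854.
1 − cos²(π/184) = sin²(π/184) ⇒ √(1−ρ_J²) = sin(π/184) = 0.0170730.
Then 2/(1+√(1−ρ_J²)) = 2/(1+0.0170730); ω* = 2/1.0170730 = 1.966427.
At ω = 1.966427 every |λ(B_ω)| = ω−1, so ρ_SOR = 0.966427.

ω* = 1.966427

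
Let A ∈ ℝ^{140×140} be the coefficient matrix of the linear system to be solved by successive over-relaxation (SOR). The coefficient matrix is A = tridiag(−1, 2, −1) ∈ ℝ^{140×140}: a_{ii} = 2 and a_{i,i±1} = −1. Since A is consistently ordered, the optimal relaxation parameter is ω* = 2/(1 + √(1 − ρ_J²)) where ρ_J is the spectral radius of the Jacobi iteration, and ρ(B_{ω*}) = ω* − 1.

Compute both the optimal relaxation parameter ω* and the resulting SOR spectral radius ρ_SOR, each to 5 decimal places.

ω* = 1.95641, ρ_SOR = 0.95641

½·tridiag(1,0,1) at n=140: λ_k = cos(kπ/141); max |λ| at k=1 ⇒ ρ_J = cos(π/141) ≈ 0.99975.
root = sin(π/141) = 0.022279  (since 1−cos² = sin²).
Young: ω* = 2/(1+√(1−ρ_J²)) = 2/(1+0.022279) = 2/1.022279 = 1.95641.
ρ_SOR = ω* − 1 ≈ 0.95641.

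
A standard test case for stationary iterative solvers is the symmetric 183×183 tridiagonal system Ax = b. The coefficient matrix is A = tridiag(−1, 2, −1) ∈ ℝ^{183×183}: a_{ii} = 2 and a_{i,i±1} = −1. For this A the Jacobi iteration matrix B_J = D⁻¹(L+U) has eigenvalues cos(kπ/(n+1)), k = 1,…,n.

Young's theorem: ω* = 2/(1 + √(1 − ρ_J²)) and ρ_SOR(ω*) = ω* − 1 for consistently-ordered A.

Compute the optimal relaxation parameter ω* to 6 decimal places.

ρ_J = max_k |cos(kπ/184)| = cos(π/184) = 0.999854
1 − cos²(π/184) = sin²(π/184) ⇒ √(1−ρ_J²) = sin(π/184) = 0.0170730.
ω* = 2/(1 + 0.0170730) = 2/1.0170730 = 1.966427.
and ρ(B_{ω*}) = 1.966427 − 1 = 0.966427.

ω* = 1.966427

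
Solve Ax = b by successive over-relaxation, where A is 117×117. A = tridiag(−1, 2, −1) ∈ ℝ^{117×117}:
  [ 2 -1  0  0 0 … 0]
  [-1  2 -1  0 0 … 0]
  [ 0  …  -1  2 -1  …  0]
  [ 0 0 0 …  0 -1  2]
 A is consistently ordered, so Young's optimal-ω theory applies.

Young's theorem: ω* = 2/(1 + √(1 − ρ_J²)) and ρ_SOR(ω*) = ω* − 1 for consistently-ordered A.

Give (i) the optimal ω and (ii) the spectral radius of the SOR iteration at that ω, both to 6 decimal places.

ω* = 1.948140, ρ_SOR = 0.948140

spectrum of D⁻¹(L+U) = {cos(kπ/118) : 1≤k≤117}; ρ_J = cos(π/118) = 0.999646.
√(1−ρ_J²) simplifies to sin(π/118) = 0.0266205.
So ω* = 2/1.0266205 = 1.948140 (Young).
and ρ(B_{ω*}) = 1.948140 − 1 = 0.948140.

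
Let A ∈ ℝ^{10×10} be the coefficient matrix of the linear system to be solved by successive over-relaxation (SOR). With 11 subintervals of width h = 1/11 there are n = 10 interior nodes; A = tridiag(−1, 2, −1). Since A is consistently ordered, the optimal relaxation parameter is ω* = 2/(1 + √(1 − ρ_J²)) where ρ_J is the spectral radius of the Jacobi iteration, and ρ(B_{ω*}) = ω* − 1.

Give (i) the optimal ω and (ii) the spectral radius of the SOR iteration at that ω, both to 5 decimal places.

ρ_J = max_k |cos(kπ/11)| = cos(π/11) = 0.95949
√(1−ρ_J²) simplifies to sin(π/11) = 0.281733.
ω* = 2/(1+0.281733) = 1.56039
Hence ρ(B_{ω*}) = 1.56039 − 1 = 0.56039.

ω* = 1.56039, ρ_SOR = 0.56039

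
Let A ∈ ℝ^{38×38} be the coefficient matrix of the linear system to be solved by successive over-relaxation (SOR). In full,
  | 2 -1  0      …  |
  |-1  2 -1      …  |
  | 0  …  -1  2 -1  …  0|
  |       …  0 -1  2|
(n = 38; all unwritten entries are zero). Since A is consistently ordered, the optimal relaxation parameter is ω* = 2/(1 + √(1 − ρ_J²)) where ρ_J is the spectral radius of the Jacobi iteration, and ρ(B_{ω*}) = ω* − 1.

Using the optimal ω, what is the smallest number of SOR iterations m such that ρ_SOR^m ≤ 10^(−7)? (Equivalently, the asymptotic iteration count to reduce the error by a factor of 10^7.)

With n=38, ρ(Jacobi) = cos(π/39) = 0.9967573.
√(1 − cos²(π/39)) = sin(π/39) ≈ 0.0804666.
ω* = 2 / (1 + 0.0804666) = 2 / 1.0804666 ≈ 1.8510521.
ρ_SOR = ω* − 1 = 1.8510521 − 1 = 0.8510521.
Need (0.8510521)^m ≤ 10^(−7): m ≥ 7·ln10/|ln 0.8510521| = 16.1181/0.161282 = 99.937 ⇒ m = 100.

m = 100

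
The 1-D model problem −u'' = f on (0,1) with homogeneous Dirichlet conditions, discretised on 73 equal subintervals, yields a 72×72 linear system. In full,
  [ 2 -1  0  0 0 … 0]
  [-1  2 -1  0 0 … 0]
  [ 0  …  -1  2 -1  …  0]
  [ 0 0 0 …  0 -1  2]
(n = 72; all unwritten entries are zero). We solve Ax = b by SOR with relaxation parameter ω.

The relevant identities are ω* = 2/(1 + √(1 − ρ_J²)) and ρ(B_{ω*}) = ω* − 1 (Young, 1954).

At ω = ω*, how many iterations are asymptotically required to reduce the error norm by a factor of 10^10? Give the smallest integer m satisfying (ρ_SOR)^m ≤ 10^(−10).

[ρ_J] n=72: ρ(B_J) = cos(π/(n+1)) = cos(π/73) = 0.9990741.
√(1 − cos²(π/73)) = sin(π/73) ≈ 0.0430222.
Then 2/(1+√(1−ρ_J²)) = 2/(1+0.0430222); ω* = 2/1.0430222 = 1.9175047.
At ω = 1.9175047 every |λ(B_ω)| = ω−1, so ρ_SOR = 0.9175047.
(0.9175047)^m ≤ 10^{−10}  ⇒  m·ln(0.9175047) ≤ −10·ln10  ⇒  m ≥ 267.440  ⇒  m = 268

m = 268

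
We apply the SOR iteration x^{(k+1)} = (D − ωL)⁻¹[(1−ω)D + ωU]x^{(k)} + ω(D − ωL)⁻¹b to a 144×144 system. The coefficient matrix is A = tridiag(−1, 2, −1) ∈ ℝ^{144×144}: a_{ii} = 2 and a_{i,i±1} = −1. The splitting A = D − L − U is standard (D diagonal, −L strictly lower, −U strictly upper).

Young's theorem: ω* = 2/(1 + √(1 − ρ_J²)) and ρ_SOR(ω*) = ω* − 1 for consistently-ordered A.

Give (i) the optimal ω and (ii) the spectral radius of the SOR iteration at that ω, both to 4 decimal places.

ρ_J = max_k |cos(kπ/145)| = cos(π/145) = 0.9998
1 − cos²(π/145) = sin²(π/145) ⇒ √(1−ρ_J²) = sin(π/145) = 0.02166.
ω* = 2 / (1 + 0.02166) = 2 / 1.02166 ≈ 1.9576.
ρ_SOR = ω* − 1 = 1.9576 − 1 = 0.9576.

ω* = 1.9576, ρ_SOR = 0.9576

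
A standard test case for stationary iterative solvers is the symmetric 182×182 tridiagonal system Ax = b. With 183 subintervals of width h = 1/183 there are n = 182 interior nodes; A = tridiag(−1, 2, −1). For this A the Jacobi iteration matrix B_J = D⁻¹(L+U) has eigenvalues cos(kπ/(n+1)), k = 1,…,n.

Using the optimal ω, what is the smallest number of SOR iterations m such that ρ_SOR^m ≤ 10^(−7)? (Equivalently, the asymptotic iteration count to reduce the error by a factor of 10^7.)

m = 470

spectrum of D⁻¹(L+U) = {cos(kπ/183) : 1≤k≤182}; ρ_J = cos(π/183) = 0.9998526.
root = sin(π/183) = 0.0171663  (since 1−cos² = sin²).
ω* = 2 / (1 + 0.0171663) = 2 / 1.0171663 ≈ 1.9662468.
ρ_SOR = ω* − 1 ≈ 0.9662468.
ρ_SOR^m ≤ 10^(−7) ⇔ m ≥ 7·ln10/(−ln 0.9662468) = 16.1181/0.034336 = 469.423; m = ⌈469.423⌉ = 470.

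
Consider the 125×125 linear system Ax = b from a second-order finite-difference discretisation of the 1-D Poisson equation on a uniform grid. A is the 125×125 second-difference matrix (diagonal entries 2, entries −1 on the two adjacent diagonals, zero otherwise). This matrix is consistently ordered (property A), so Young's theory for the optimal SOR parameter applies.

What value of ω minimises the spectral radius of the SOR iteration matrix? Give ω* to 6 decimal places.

ω* = 1.951351

n=125: λ(B_J) = 1 − λ(A)/2 = cos(kπ/126); k=1 gives ρ_J = 0.999689.
root = sin(π/126) = 0.0249307  (since 1−cos² = sin²).
ω* = 2 / (1 + 0.0249307) = 2 / 1.0249307 ≈ 1.951351.
Hence ρ(B_{ω*}) = 1.951351 − 1 = 0.951351.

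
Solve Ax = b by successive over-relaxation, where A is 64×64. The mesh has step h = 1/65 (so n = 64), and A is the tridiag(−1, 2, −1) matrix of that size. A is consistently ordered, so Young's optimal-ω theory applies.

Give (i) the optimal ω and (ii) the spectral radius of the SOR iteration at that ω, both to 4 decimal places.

ω* = 1.9078, ρ_SOR = 0.9078

n=64: λ(B_J) = 1 − λ(A)/2 = cos(kπ/65); k=1 gives ρ_J = 0.9988.
1 − cos²(π/65) = sin²(π/65) ⇒ √(1−ρ_J²) = sin(π/65) = 0.04831.
[ω*] 2 ÷ (1 + 0.04831) = 2 ÷ 1.04831 = 1.9078.
ρ_SOR = ω* − 1 = 1.9078 − 1 = 0.9078.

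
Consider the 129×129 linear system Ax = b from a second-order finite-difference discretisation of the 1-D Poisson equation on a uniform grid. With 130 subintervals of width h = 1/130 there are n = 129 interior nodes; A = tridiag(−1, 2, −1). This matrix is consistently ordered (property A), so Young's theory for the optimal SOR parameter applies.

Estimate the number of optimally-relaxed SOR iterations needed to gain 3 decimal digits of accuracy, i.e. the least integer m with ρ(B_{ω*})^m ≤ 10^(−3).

[ρ_J] n=129: ρ(B_J) = cos(π/(n+1)) = cos(π/130) = 0.9997080.
√(1−ρ_J²) simplifies to sin(π/130) = 0.0241637.
ω* = 2/(1 + 0.0241637) = 2/1.0241637 = 1.9528128.
Hence ρ(B_{ω*}) = 1.9528128 − 1 = 0.9528128.
3·ln10 = 6.90776; −ln(0.9528128) = 0.0483368; m = ⌈6.90776/0.0483368⌉ = ⌈142.909⌉ = 143.

m = 143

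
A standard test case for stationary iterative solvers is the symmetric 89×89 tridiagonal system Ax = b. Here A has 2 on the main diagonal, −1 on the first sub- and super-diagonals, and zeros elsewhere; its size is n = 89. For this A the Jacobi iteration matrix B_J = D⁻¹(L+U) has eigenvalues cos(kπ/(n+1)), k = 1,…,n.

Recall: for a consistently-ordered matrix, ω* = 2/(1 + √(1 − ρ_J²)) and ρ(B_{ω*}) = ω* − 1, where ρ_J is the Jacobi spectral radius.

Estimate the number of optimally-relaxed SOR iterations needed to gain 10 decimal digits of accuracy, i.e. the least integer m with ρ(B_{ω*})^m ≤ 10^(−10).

m = 330

B_J for the 89×89 system has eigenvalues cos(kπ/90); ρ_J = cos(π/90) = 0.9993908.
root = sin(π/90) = 0.0348995  (since 1−cos² = sin²).
ω* = 2 / (1 + 0.0348995) = 2 / 1.0348995 ≈ 1.9325548.
and ρ(B_{ω*}) = 1.9325548 − 1 = 0.9325548.
ρ_SOR^m ≤ 10^(−10) ⇔ m ≥ 10·ln10/(−ln 0.9325548) = 23.0259/0.0698274 = 329.755; m = ⌈329.755⌉ = 330.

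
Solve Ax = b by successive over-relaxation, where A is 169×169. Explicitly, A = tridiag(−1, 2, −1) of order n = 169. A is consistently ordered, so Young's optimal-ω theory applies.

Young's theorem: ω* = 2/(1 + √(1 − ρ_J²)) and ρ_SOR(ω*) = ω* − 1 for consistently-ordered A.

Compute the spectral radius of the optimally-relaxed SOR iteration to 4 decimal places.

With n=169, ρ(Jacobi) = cos(π/170) = 0.9998.
√(1−ρ_J²) simplifies to sin(π/170) = 0.01848.
So ω* = 2/1.01848 = 1.9637 (Young).
ρ_SOR = ω* − 1 ≈ 0.9637.

ρ_SOR = 0.9637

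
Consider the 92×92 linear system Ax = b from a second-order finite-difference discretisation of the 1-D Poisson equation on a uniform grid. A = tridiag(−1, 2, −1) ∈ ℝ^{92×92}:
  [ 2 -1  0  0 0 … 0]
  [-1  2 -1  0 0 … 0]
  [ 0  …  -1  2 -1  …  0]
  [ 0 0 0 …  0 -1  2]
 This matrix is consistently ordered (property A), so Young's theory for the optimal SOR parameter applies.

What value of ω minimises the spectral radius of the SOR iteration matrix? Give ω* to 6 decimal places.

ω* = 1.934659

n=92: λ(B_J) = 1 − λ(A)/2 = cos(kπ/93); k=1 gives ρ_J = 0.999429.
√(1−ρ_J²) simplifies to sin(π/93) = 0.0337741.
Then 2/(1+√(1−ρ_J²)) = 2/(1+0.0337741); ω* = 2/1.0337741 = 1.934659.
and ρ(B_{ω*}) = 1.934659 − 1 = 0.934659.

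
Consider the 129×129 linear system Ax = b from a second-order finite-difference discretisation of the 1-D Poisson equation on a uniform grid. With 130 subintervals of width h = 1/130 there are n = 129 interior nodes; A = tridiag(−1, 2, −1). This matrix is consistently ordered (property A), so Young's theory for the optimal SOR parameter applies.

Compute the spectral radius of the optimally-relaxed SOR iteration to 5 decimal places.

ρ_J = max_k |cos(kπ/130)| = cos(π/130) = 0.99971
1 − cos²(π/130) = sin²(π/130) ⇒ √(1−ρ_J²) = sin(π/130) = 0.024164.
[ω*] 2 ÷ (1 + 0.024164) = 2 ÷ 1.024164 = 1.95281.
ρ(B_{ω*}) = ω*−1 = 0.95281

ρ_SOR = 0.95281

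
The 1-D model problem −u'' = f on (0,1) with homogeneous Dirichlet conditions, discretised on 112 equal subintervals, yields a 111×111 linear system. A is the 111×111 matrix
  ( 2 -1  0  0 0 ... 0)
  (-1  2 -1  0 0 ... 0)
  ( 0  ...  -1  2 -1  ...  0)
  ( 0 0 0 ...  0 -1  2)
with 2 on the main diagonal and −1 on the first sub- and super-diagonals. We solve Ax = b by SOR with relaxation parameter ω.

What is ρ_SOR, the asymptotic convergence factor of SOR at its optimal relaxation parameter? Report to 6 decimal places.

ρ_SOR = 0.945438

ρ_J = max_k |cos(kπ/112)| = cos(π/112) = 0.999607
√(1−ρ_J²) = |sin(π/112)| = 0.0280463
Then 2/(1+√(1−ρ_J²)) = 2/(1+0.0280463); ω* = 2/1.0280463 = 1.945438.
At ω = 1.945438 every |λ(B_ω)| = ω−1, so ρ_SOR = 0.945438.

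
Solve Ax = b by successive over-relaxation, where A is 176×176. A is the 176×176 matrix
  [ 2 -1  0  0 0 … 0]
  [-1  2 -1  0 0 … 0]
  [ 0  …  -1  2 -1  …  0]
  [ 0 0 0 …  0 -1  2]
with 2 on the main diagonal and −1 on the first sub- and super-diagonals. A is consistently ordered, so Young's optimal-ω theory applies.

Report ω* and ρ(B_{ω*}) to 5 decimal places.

ω* = 1.96512, ρ_SOR = 0.96512

B_J for the 176×176 system has eigenvalues cos(kπ/177); ρ_J = cos(π/177) = 0.99984.
√(1−ρ_J²) simplifies to sin(π/177) = 0.017748.
ω* = 2 / (1 + 0.017748) = 2 / 1.017748 ≈ 1.96512.
ρ_SOR = ω* − 1 = 1.96512 − 1 = 0.96512.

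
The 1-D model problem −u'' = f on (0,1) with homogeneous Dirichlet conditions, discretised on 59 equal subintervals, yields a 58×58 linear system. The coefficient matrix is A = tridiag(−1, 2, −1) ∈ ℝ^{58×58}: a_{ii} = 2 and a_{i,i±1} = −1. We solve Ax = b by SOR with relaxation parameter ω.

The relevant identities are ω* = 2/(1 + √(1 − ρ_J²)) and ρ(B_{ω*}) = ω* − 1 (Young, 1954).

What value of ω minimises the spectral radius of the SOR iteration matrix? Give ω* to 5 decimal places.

ρ_J = max_k |cos(kπ/59)| = cos(π/59) = 0.99858
√(1−ρ_J²) = |sin(π/59)| = 0.053222
ω* = 2/(1+0.053222) = 1.89893
ρ_SOR = ω* − 1 = 1.89893 − 1 = 0.89893.

ω* = 1.89893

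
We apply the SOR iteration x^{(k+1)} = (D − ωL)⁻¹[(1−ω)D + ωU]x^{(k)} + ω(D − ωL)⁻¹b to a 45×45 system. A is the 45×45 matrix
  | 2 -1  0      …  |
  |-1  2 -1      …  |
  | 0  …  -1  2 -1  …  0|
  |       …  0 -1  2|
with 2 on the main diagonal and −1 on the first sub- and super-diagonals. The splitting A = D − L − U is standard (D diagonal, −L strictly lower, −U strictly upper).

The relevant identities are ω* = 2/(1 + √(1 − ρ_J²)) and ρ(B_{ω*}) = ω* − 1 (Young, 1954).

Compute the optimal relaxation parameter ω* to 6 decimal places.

ω* = 1.872234

[ρ_J] n=45: ρ(B_J) = cos(π/(n+1)) = cos(π/46) = 0.997669.
1 − cos²(π/46) = sin²(π/46) ⇒ √(1−ρ_J²) = sin(π/46) = 0.0682424.
Young: ω* = 2/(1+√(1−ρ_J²)) = 2/(1+0.0682424) = 2/1.0682424 = 1.872234.
Hence ρ(B_{ω*}) = 1.872234 − 1 = 0.872234.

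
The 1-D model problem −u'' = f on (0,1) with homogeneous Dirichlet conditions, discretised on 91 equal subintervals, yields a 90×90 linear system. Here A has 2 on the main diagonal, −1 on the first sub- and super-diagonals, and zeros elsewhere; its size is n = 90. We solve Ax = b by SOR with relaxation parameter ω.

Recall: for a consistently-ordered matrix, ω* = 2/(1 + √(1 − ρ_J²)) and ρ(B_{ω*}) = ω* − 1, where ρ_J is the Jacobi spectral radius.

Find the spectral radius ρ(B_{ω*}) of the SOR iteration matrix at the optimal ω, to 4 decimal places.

ρ_SOR = 0.9333

ρ_J = max_k |cos(kπ/91)| = cos(π/91) = 0.9994
√(1−ρ_J²) simplifies to sin(π/91) = 0.03452.
ω* = 2 / (1 + 0.03452) = 2 / 1.03452 ≈ 1.9333.
At ω = 1.9333 every |λ(B_ω)| = ω−1, so ρ_SOR = 0.9333.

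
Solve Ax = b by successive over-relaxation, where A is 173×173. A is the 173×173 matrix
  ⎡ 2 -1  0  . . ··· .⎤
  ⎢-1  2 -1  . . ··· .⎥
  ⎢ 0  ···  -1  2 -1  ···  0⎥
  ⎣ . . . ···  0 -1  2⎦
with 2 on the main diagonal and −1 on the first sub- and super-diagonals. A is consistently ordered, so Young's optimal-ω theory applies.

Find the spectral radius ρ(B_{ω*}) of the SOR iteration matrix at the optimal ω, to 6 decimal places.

ρ_SOR = 0.964532

n=173: λ(B_J) = 1 − λ(A)/2 = cos(kπ/174); k=1 gives ρ_J = 0.999837.
√(1−ρ_J²) = |sin(π/174)| = 0.0180541
[ω*] 2 ÷ (1 + 0.0180541) = 2 ÷ 1.0180541 = 1.964532.
ρ_SOR = ω* − 1 = 1.964532 − 1 = 0.964532.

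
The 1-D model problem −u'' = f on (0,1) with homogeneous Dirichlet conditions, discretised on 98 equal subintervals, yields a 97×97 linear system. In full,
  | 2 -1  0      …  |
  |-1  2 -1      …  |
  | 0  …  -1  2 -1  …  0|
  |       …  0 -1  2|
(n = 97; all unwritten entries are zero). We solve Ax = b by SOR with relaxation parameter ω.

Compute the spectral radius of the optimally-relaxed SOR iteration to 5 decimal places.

ρ_SOR = 0.93789

[ρ_J] n=97: ρ(B_J) = cos(π/(n+1)) = cos(π/98) = 0.99949.
root = sin(π/98) = 0.032052  (since 1−cos² = sin²).
Then 2/(1+√(1−ρ_J²)) = 2/(1+0.032052); ω* = 2/1.032052 = 1.93789.
and ρ(B_{ω*}) = 1.93789 − 1 = 0.93789.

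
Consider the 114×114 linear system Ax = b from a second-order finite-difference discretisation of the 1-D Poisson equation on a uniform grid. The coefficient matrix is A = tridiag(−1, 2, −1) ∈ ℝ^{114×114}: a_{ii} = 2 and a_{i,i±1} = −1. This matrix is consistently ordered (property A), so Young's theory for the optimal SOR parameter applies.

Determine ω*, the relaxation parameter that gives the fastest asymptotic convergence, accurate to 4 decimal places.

ω* = 1.9468

B_J for the 114×114 system has eigenvalues cos(kπ/115); ρ_J = cos(π/115) = 0.9996.
root = sin(π/115) = 0.02731  (since 1−cos² = sin²).
Then 2/(1+√(1−ρ_J²)) = 2/(1+0.02731); ω* = 2/1.02731 = 1.9468.
ρ_SOR = ω* − 1 ≈ 0.9468.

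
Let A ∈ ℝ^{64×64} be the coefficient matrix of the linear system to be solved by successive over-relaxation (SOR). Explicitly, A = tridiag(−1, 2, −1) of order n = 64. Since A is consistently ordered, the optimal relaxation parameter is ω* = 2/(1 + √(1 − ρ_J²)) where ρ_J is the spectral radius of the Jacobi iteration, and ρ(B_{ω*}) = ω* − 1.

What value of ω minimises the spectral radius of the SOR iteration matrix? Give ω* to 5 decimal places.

B_J for the 64×64 system has eigenvalues cos(kπ/65); ρ_J = cos(π/65) = 0.99883.
1 − cos²(π/65) = sin²(π/65) ⇒ √(1−ρ_J²) = sin(π/65) = 0.048313.
[ω*] 2 ÷ (1 + 0.048313) = 2 ÷ 1.048313 = 1.90783.
and ρ(B_{ω*}) = 1.90783 − 1 = 0.90783.

ω* = 1.90783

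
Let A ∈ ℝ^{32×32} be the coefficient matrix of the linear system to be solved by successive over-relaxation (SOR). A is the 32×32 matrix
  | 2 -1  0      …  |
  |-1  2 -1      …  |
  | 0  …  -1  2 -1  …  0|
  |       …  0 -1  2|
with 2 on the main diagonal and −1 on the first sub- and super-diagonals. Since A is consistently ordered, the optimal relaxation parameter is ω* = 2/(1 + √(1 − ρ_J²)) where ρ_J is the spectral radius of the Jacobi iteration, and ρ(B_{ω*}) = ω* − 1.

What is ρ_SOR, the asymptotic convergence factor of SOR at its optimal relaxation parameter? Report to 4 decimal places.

[ρ_J] n=32: ρ(B_J) = cos(π/(n+1)) = cos(π/33) = 0.9955.
√(1−ρ_J²) simplifies to sin(π/33) = 0.09506.
Young: ω* = 2/(1+√(1−ρ_J²)) = 2/(1+0.09506) = 2/1.09506 = 1.8264.
[ρ_SOR] ω* − 1 = 0.8264.

ρ_SOR = 0.8264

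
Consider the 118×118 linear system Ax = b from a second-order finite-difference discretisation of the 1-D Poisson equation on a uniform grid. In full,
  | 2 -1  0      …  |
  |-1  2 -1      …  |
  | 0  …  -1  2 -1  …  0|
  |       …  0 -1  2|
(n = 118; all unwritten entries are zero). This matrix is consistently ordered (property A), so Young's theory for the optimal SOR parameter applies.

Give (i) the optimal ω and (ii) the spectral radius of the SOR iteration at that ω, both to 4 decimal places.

ω* = 1.9486, ρ_SOR = 0.9486

B_J for the 118×118 system has eigenvalues cos(kπ/119); ρ_J = cos(π/119) = 0.9997.
1 − cos²(π/119) = sin²(π/119) ⇒ √(1−ρ_J²) = sin(π/119) = 0.02640.
[ω*] 2 ÷ (1 + 0.02640) = 2 ÷ 1.02640 = 1.9486.
[ρ_SOR] ω* − 1 = 0.9486.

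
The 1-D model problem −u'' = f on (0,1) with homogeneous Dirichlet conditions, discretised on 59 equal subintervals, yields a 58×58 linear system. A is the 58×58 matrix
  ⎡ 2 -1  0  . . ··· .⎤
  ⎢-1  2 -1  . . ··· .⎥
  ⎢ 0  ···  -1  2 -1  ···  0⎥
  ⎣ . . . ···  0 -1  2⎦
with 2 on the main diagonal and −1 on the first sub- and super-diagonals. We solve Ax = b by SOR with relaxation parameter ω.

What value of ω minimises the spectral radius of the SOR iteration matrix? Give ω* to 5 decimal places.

ω* = 1.89893

B_J for the 58×58 system has eigenvalues cos(kπ/59); ρ_J = cos(π/59) = 0.99858.
root = sin(π/59) = 0.053222  (since 1−cos² = sin²).
Young: ω* = 2/(1+√(1−ρ_J²)) = 2/(1+0.053222) = 2/1.053222 = 1.89893.
ρ_SOR = ω* − 1 = 1.89893 − 1 = 0.89893.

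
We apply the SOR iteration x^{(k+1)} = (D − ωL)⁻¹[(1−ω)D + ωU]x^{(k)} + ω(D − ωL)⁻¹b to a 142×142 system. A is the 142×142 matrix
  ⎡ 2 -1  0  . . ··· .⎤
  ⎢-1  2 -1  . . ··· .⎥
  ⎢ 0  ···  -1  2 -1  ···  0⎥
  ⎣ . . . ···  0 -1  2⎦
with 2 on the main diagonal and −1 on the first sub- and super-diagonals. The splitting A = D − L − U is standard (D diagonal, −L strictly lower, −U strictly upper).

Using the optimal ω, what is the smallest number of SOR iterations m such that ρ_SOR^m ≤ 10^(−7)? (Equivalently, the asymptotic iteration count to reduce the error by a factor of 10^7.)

m = 367

½·tridiag(1,0,1) at n=142: λ_k = cos(kπ/143); max |λ| at k=1 ⇒ ρ_J = cos(π/143) ≈ 0.9997587.
√(1−ρ_J²) = |sin(π/143)| = 0.0219674
Young: ω* = 2/(1+√(1−ρ_J²)) = 2/(1+0.0219674) = 2/1.0219674 = 1.9570096.
[ρ_SOR] ω* − 1 = 0.9570096.
ρ_SOR^m ≤ 10^(−7) ⇔ m ≥ 7·ln10/(−ln 0.9570096) = 16.1181/0.0439419 = 366.805; m = ⌈366.805⌉ = 367.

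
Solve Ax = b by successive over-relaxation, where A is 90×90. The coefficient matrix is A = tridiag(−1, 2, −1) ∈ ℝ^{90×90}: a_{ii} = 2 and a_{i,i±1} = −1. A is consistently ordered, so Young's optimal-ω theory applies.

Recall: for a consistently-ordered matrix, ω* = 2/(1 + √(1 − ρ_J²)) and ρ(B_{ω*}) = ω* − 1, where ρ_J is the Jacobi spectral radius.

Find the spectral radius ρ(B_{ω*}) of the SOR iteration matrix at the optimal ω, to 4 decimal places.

½·tridiag(1,0,1) at n=90: λ_k = cos(kπ/91); max |λ| at k=1 ⇒ ρ_J = cos(π/91) ≈ 0.9994.
1 − cos²(π/91) = sin²(π/91) ⇒ √(1−ρ_J²) = sin(π/91) = 0.03452.
ω* = 2 / (1 + 0.03452) = 2 / 1.03452 ≈ 1.9333.
At ω = 1.9333 every |λ(B_ω)| = ω−1, so ρ_SOR = 0.9333.

ρ_SOR = 0.9333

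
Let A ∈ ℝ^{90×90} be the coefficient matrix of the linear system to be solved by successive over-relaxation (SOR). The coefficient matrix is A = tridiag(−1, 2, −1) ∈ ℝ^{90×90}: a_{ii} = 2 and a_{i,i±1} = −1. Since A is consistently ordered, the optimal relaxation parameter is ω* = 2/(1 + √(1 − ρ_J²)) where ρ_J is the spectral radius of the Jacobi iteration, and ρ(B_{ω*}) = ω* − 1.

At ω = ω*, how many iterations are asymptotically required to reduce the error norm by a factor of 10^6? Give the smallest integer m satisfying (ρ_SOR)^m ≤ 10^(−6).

ρ_J = max_k |cos(kπ/91)| = cos(π/91) = 0.9994041
√(1−ρ_J²) = |sin(π/91)| = 0.0345161
ω* = 2/(1 + 0.0345161) = 2/1.0345161 = 1.9332710.
ρ(B_{ω*}) = ω*−1 = 0.9332710
For 6 digits: m = 6·ln10 / (−ln 0.9332710) = 13.8155/0.0690597 = 200.052; round up → m = 201.

m = 201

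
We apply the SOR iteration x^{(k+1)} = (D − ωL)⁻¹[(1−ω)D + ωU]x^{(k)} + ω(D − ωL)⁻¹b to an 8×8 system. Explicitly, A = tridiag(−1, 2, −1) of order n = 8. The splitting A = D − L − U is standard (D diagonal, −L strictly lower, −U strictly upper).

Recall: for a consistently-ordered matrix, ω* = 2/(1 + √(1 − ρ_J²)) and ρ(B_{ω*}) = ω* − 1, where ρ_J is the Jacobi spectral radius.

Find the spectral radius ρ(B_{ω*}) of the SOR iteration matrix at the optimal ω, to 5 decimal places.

n=8: λ(B_J) = 1 − λ(A)/2 = cos(kπ/9); k=1 gives ρ_J = 0.93969.
√(1−ρ_J²) simplifies to sin(π/9) = 0.342020.
Young: ω* = 2/(1+√(1−ρ_J²)) = 2/(1+0.342020) = 2/1.342020 = 1.49029.
ρ_SOR = ω* − 1 ≈ 0.49029.

ρ_SOR = 0.49029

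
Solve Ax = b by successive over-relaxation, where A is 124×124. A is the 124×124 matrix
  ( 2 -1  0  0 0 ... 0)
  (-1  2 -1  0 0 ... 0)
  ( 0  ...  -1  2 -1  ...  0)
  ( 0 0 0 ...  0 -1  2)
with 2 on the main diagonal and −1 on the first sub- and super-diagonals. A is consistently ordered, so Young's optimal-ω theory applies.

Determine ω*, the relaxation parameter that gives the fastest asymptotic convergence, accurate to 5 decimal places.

ω* = 1.95097

spectrum of D⁻¹(L+U) = {cos(kπ/125) : 1≤k≤124}; ρ_J = cos(π/125) = 0.99968.
√(1 − cos²(π/125)) = sin(π/125) ≈ 0.025130.
[ω*] 2 ÷ (1 + 0.025130) = 2 ÷ 1.025130 = 1.95097.
ρ(B_{ω*}) = ω*−1 = 0.95097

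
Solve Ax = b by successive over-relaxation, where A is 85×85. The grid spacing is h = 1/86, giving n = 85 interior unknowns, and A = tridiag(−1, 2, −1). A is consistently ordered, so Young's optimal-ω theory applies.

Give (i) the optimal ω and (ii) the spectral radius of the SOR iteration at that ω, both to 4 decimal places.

ρ_J = max_k |cos(kπ/86)| = cos(π/86) = 0.9993
√(1 − cos²(π/86)) = sin(π/86) ≈ 0.03652.
ω* = 2/(1 + 0.03652) = 2/1.03652 = 1.9295.
ρ_SOR = ω* − 1 = 1.9295 − 1 = 0.9295.

ω* = 1.9295, ρ_SOR = 0.9295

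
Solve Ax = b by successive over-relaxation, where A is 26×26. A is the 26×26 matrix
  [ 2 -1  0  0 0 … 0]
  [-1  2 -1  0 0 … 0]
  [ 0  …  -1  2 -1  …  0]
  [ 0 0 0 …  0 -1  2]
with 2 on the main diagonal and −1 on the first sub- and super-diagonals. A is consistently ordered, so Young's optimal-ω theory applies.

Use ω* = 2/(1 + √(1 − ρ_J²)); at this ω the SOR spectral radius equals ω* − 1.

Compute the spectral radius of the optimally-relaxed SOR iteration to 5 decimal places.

spectrum of D⁻¹(L+U) = {cos(kπ/27) : 1≤k≤26}; ρ_J = cos(π/27) = 0.99324.
√(1−ρ_J²) simplifies to sin(π/27) = 0.116093.
So ω* = 2/1.116093 = 1.79197 (Young).
and ρ(B_{ω*}) = 1.79197 − 1 = 0.79197.

ρ_SOR = 0.79197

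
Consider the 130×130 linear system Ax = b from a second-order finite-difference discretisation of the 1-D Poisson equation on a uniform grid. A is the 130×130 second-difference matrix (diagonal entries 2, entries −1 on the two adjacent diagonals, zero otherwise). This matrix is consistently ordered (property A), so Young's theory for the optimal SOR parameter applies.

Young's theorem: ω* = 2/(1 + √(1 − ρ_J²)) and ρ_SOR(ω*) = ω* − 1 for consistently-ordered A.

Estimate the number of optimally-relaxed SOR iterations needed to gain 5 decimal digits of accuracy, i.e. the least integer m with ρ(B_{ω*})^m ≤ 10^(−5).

[ρ_J] n=130: ρ(B_J) = cos(π/(n+1)) = cos(π/131) = 0.9997125.
1 − cos²(π/131) = sin²(π/131) ⇒ √(1−ρ_J²) = sin(π/131) = 0.0239793.
ω* = 2/(1+0.0239793) = 1.9531645
ρ_SOR = ω* − 1 ≈ 0.9531645.
ρ_SOR^m ≤ 10^(−5) ⇔ m ≥ 5·ln10/(−ln 0.9531645) = 11.5129/0.0479678 = 240.013; m = ⌈240.013⌉ = 241.

m = 241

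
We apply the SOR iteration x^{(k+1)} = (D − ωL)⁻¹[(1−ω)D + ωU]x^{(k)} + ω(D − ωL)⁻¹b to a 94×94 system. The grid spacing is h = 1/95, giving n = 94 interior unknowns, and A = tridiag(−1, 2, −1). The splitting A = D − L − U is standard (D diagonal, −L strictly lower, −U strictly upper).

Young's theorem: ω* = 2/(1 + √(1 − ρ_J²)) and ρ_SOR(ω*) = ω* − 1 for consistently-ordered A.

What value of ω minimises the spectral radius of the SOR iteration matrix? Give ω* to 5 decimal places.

½·tridiag(1,0,1) at n=94: λ_k = cos(kπ/95); max |λ| at k=1 ⇒ ρ_J = cos(π/95) ≈ 0.99945.
√(1−ρ_J²) simplifies to sin(π/95) = 0.033063.
So ω* = 2/1.033063 = 1.93599 (Young).
At ω = 1.93599 every |λ(B_ω)| = ω−1, so ρ_SOR = 0.93599.

ω* = 1.93599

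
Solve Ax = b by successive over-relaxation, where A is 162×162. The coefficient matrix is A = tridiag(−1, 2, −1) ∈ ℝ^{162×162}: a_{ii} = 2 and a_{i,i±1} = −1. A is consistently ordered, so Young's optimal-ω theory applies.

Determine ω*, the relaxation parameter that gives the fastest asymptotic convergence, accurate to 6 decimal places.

ω* = 1.962184

½·tridiag(1,0,1) at n=162: λ_k = cos(kπ/163); max |λ| at k=1 ⇒ ρ_J = cos(π/163) ≈ 0.999814.
√(1−ρ_J²) = |sin(π/163)| = 0.0192724
Then 2/(1+√(1−ρ_J²)) = 2/(1+0.0192724); ω* = 2/1.0192724 = 1.962184.
At ω = 1.962184 every |λ(B_ω)| = ω−1, so ρ_SOR = 0.962184.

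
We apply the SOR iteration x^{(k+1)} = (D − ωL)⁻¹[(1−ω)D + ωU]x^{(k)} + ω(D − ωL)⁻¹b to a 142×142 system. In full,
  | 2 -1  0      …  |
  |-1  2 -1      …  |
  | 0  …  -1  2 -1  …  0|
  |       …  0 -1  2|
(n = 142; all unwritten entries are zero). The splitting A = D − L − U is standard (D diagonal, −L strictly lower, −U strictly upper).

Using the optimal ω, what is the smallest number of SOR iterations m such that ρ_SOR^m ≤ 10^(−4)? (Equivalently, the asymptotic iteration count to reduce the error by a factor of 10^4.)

m = 210

ρ_J = max_k |cos(kπ/143)| = cos(π/143) = 0.9997587
1 − cos²(π/143) = sin²(π/143) ⇒ √(1−ρ_J²) = sin(π/143) = 0.0219674.
So ω* = 2/1.0219674 = 1.9570096 (Young).
ρ_SOR = ω* − 1 = 1.9570096 − 1 = 0.9570096.
(0.9570096)^m ≤ 10^{−4}  ⇒  m·ln(0.9570096) ≤ −4·ln10  ⇒  m ≥ 209.603  ⇒  m = 210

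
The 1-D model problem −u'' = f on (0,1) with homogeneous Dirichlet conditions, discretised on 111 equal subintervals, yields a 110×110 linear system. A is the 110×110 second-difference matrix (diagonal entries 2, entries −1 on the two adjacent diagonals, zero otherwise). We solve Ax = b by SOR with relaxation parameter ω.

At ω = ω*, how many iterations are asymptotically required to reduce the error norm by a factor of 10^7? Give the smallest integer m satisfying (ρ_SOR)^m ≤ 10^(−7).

[ρ_J] n=110: ρ(B_J) = cos(π/(n+1)) = cos(π/111) = 0.9995995.
√(1 − cos²(π/111)) = sin(π/111) ≈ 0.0282989.
ω* = 2 / (1 + 0.0282989) = 2 / 1.0282989 ≈ 1.9449598.
ρ_SOR = ω* − 1 = 1.9449598 − 1 = 0.9449598.
7·ln10 = 16.1181; −ln(0.9449598) = 0.0566129; m = ⌈16.1181/0.0566129⌉ = ⌈284.707⌉ = 285.

m = 285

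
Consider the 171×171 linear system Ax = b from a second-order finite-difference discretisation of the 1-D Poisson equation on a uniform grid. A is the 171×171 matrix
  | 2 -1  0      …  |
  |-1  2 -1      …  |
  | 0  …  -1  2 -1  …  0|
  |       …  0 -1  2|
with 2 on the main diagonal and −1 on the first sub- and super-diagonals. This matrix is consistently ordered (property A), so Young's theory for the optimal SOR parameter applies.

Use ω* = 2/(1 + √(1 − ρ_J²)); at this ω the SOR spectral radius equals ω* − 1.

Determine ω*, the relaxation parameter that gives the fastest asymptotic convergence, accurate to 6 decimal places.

n=171: λ(B_J) = 1 − λ(A)/2 = cos(kπ/172); k=1 gives ρ_J = 0.999833.
√(1−ρ_J²) simplifies to sin(π/172) = 0.0182641.
Then 2/(1+√(1−ρ_J²)) = 2/(1+0.0182641); ω* = 2/1.0182641 = 1.964127.
Hence ρ(B_{ω*}) = 1.964127 − 1 = 0.964127.

ω* = 1.964127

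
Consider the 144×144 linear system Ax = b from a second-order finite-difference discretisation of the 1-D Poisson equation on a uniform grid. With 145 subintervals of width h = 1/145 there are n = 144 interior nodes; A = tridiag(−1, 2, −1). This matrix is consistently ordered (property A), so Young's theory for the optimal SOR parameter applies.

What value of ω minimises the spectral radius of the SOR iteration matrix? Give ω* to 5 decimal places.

With n=144, ρ(Jacobi) = cos(π/145) = 0.99977.
√(1−ρ_J²) = |sin(π/145)| = 0.021664
Young: ω* = 2/(1+√(1−ρ_J²)) = 2/(1+0.021664) = 2/1.021664 = 1.95759.
ρ_SOR = ω* − 1 = 1.95759 − 1 = 0.95759.

ω* = 1.95759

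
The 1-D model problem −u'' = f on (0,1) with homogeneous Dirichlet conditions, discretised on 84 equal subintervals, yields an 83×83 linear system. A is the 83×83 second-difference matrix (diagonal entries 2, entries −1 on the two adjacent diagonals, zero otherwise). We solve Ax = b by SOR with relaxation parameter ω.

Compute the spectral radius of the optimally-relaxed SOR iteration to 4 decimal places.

ρ_SOR = 0.9279

ρ_J = max_k |cos(kπ/84)| = cos(π/84) = 0.9993
root = sin(π/84) = 0.03739  (since 1−cos² = sin²).
ω* = 2/(1 + 0.03739) = 2/1.03739 = 1.9279.
At ω = 1.9279 every |λ(B_ω)| = ω−1, so ρ_SOR = 0.9279.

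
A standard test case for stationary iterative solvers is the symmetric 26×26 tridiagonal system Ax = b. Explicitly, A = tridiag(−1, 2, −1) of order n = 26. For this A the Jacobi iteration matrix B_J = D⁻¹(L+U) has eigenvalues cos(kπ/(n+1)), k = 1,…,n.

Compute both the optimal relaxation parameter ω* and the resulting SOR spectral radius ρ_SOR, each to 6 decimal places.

ρ_J = max_k |cos(kπ/27)| = cos(π/27) = 0.993238
√(1 − cos²(π/27)) = sin(π/27) ≈ 0.1160929.
ω* = 2 / (1 + 0.1160929) = 2 / 1.1160929 ≈ 1.791966.
ρ_SOR = ω* − 1 = 1.791966 − 1 = 0.791966.

ω* = 1.791966, ρ_SOR = 0.791966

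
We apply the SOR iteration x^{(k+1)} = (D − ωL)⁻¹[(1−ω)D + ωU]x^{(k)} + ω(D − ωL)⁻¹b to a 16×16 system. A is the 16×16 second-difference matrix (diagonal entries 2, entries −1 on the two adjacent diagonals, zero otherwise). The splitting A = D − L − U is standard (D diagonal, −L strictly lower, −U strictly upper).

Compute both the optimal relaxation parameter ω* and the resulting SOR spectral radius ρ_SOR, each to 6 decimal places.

ω* = 1.689547, ρ_SOR = 0.689547

n=16: λ(B_J) = 1 − λ(A)/2 = cos(kπ/17); k=1 gives ρ_J = 0.982973.
√(1 − cos²(π/17)) = sin(π/17) ≈ 0.1837495.
So ω* = 2/1.1837495 = 1.689547 (Young).
and ρ(B_{ω*}) = 1.689547 − 1 = 0.689547.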